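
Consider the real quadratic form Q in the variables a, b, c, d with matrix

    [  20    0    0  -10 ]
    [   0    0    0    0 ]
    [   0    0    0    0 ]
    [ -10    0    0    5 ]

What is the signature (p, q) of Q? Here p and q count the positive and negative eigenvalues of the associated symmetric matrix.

(1, 0)

Applying the same elementary operations to the rows and columns of A produces a congruent diagonal matrix with entries 20, 0, 0, 0.
Counting signs: 1 positive, 3 zero.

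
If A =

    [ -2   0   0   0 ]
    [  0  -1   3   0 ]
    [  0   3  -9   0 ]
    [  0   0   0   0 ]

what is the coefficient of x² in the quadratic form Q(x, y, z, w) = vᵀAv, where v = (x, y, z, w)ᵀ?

The coefficient of x² is the diagonal entry A[1,1] = -2.

-2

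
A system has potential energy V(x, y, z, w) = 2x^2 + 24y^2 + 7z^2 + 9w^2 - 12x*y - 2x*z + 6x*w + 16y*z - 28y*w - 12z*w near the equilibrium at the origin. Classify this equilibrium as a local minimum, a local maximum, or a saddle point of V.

local minimum

The Hessian at the origin is H = [[4, -12, -2, 6], [-12, 48, 16, -28], [-2, 16, 14, -12], [6, -28, -12, 18]].
Symmetric row and column elimination reduces H to a congruent diagonal form with pivots 4, 12, 14/3, 4/7.
So there are 4 positive pivots.
H is positive definite, so the origin is a strict local minimum.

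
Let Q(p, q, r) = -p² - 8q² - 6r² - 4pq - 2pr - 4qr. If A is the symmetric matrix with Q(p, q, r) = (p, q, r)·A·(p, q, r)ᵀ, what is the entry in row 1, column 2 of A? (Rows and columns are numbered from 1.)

-2

The coefficient of p·q in Q is -4. For a symmetric A this equals A[1,2] + A[2,1] = 2·A[1,2].
So A[1,2] = -4/2 = -2.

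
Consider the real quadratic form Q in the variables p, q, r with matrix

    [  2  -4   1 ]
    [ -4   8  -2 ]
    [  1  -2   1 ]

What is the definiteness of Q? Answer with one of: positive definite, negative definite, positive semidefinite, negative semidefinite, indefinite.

positive semidefinite

Row-reducing A symmetrically gives the diagonal entries 2, 0, 1/2.
Counting signs: 2 positive, 1 zero.
Hence Q is positive semidefinite.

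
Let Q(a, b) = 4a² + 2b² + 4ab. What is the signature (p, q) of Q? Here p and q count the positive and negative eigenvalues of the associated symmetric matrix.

(2, 0)

The associated matrix is A = [[4, 2], [2, 2]].
Symmetric row and column elimination reduces A to a congruent diagonal form with pivots 4, 1.
That gives 2 positive pivots.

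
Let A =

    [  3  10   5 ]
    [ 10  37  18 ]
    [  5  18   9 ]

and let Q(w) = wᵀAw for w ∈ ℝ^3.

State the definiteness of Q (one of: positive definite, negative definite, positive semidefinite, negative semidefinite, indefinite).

An LDLᵀ factorisation of A has diagonal entries 3, 11/3, 2/11.
So there are 3 positive pivots.
Hence Q is positive definite.

positive definite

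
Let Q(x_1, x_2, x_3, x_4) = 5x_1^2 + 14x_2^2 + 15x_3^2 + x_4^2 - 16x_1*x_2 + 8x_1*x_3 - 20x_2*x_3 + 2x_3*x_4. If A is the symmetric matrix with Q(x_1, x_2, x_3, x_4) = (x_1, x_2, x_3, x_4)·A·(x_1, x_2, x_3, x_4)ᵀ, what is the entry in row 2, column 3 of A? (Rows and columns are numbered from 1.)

The coefficient of x_2·x_3 in Q is -20. For a symmetric A this equals A[2,3] + A[3,2] = 2·A[2,3].
So A[2,3] = -20/2 = -10.

-10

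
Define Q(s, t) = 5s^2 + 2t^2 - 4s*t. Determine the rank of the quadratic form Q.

The symmetric matrix is A = [[5, -2], [-2, 2]].
Symmetric row and column elimination reduces A to a congruent diagonal form with pivots 5, 6/5.
So there are 2 positive pivots.
The rank is the number of nonzero pivots: 2.

2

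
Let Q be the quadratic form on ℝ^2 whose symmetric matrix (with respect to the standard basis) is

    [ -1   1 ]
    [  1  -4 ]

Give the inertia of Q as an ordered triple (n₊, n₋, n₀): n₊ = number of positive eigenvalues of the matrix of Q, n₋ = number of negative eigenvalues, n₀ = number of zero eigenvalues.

Congruent diagonalization of A (simultaneous row and column reduction) yields pivots -1, -3.
That gives 2 negative pivots.

(0, 2, 0)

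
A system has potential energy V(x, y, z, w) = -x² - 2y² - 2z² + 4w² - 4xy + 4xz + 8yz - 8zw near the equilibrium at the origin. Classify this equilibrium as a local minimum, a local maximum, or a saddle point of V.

saddle point

The Hessian at the origin is H = [[-2, -4, 4, 0], [-4, -4, 8, 0], [4, 8, -4, -8], [0, 0, -8, 8]].
An LDLᵀ factorisation of H has diagonal entries -2, 4, 4, -8.
That gives 2 positive, 2 negative pivots.
H is indefinite, so the origin is a saddle point.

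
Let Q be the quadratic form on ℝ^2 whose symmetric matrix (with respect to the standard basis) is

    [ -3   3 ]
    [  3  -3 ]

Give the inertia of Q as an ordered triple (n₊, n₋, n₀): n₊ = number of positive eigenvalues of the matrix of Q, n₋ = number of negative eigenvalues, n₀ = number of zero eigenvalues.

(0, 1, 1)

Symmetric row and column elimination reduces A to a congruent diagonal form with pivots -3, 0.
That gives 1 negative, 1 zero pivots.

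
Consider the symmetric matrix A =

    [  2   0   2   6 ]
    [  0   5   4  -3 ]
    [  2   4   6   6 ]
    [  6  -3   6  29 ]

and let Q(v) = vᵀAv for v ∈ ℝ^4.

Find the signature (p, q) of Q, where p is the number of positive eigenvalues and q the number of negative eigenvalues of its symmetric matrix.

(4, 0)

An LDLᵀ factorisation of A has diagonal entries 2, 5, 4/5, 2.
Counting signs: 4 positive.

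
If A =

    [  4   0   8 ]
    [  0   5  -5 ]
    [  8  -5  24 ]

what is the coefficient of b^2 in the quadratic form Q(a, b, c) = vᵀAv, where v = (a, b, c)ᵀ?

The coefficient of b^2 is the diagonal entry A[2,2] = 5.

5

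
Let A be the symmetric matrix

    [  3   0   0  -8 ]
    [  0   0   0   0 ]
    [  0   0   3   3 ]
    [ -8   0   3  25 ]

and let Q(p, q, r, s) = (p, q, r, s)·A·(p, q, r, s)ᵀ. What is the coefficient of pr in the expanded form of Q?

0

The coefficient of pr is A[1,3] + A[3,1] = 2·0 = 0.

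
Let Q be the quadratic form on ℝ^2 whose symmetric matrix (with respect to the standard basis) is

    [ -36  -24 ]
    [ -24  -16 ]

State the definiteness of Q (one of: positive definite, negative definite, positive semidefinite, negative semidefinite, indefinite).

Applying the same elementary operations to the rows and columns of A produces a congruent diagonal matrix with entries -36, 0.
So there are 1 negative, 1 zero pivots.
Hence Q is negative semidefinite.

negative semidefinite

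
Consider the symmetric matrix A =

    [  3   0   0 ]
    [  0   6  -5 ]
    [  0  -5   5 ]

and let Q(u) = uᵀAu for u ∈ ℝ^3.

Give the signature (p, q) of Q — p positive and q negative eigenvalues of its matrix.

(3, 0)

Applying the same elementary operations to the rows and columns of A produces a congruent diagonal matrix with entries 3, 6, 5/6.
That gives 3 positive pivots.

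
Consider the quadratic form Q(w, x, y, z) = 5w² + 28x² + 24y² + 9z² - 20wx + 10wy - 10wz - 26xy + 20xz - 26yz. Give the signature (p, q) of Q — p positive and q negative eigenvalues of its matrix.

(4, 0)

The symmetric matrix is A = [[5, -10, 5, -5], [-10, 28, -13, 10], [5, -13, 24, -13], [-5, 10, -13, 9]].
An LDLᵀ factorisation of A has diagonal entries 5, 8, 143/8, 60/143.
Counting signs: 4 positive.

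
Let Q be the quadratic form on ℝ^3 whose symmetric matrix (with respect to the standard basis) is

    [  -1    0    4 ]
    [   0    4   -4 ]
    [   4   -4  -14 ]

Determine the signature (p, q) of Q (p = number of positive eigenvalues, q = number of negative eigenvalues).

(1, 2)

An LDLᵀ factorisation of A has diagonal entries -1, 4, -2.
So there are 1 positive, 2 negative pivots.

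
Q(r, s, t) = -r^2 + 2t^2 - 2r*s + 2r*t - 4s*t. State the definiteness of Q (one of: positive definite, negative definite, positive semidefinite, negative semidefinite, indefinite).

indefinite

Write A = [[-1, -1, 1], [-1, 0, -2], [1, -2, 2]].
Row-reducing A symmetrically gives the diagonal entries -1, 1, -6.
So there are 1 positive, 2 negative pivots.
Hence Q is indefinite.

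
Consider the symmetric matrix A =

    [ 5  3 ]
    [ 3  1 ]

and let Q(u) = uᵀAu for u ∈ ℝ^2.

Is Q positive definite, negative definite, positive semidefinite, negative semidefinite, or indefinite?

Row-reducing A symmetrically gives the diagonal entries 5, -4/5.
That gives 1 positive, 1 negative pivots.
Hence Q is indefinite.

indefinite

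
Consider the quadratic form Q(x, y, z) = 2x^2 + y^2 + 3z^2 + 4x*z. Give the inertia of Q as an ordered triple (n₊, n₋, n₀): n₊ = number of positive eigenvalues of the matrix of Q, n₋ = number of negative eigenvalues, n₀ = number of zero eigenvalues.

The associated matrix is A = [[2, 0, 2], [0, 1, 0], [2, 0, 3]].
Symmetric row and column elimination reduces A to a congruent diagonal form with pivots 2, 1, 1.
So there are 3 positive pivots.

(3, 0, 0)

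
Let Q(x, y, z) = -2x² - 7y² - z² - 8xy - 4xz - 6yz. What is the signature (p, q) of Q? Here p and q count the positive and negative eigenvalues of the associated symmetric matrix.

(1, 1)

The symmetric matrix is A = [[-2, -4, -2], [-4, -7, -3], [-2, -3, -1]].
Congruent diagonalization of A (simultaneous row and column reduction) yields pivots -2, 1, 0.
So there are 1 positive, 1 negative, 1 zero pivots.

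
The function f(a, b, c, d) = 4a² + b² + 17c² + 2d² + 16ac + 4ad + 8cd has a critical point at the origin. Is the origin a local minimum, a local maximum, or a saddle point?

local minimum

The Hessian at the origin is H = [[8, 0, 16, 4], [0, 2, 0, 0], [16, 0, 34, 8], [4, 0, 8, 4]].
Applying the same elementary operations to the rows and columns of H produces a congruent diagonal matrix with entries 8, 2, 2, 2.
So there are 4 positive pivots.
H is positive definite, so the origin is a strict local minimum.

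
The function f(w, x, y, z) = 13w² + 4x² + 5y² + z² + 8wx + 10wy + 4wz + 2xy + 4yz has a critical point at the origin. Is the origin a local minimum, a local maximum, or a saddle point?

The Hessian at the origin is H = [[26, 8, 10, 4], [8, 8, 2, 0], [10, 2, 10, 4], [4, 0, 4, 2]].
Row-reducing H symmetrically gives the diagonal entries 26, 72/13, 107/18, 30/107.
That gives 4 positive pivots.
H is positive definite, so the origin is a strict local minimum.

local minimum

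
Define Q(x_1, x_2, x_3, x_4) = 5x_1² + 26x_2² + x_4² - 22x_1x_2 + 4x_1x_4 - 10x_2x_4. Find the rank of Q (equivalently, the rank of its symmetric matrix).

The associated matrix is A = [[5, -11, 0, 2], [-11, 26, 0, -5], [0, 0, 0, 0], [2, -5, 0, 1]].
Row-reducing A symmetrically gives the diagonal entries 5, 9/5, 0, 0.
That gives 2 positive, 2 zero pivots.
The rank is the number of nonzero pivots: 2.

2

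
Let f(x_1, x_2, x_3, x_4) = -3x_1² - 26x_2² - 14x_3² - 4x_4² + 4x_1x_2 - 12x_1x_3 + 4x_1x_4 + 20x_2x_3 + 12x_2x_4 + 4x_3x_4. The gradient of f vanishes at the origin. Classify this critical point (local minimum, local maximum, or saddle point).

local maximum

The Hessian at the origin is H = [[-6, 4, -12, 4], [4, -52, 20, 12], [-12, 20, -28, 4], [4, 12, 4, -8]].
Row-reducing H symmetrically gives the diagonal entries -6, -148/3, -40/37, -4/5.
So there are 4 negative pivots.
H is negative definite, so the origin is a strict local maximum.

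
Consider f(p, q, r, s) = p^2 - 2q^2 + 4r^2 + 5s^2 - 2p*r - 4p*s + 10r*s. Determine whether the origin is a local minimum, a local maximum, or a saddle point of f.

The Hessian at the origin is H = [[2, 0, -2, -4], [0, -4, 0, 0], [-2, 0, 8, 10], [-4, 0, 10, 10]].
Applying the same elementary operations to the rows and columns of H produces a congruent diagonal matrix with entries 2, -4, 6, -4.
Counting signs: 2 positive, 2 negative.
H is indefinite, so the origin is a saddle point.

saddle point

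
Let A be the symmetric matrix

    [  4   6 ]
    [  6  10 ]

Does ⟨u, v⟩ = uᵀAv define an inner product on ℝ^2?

yes

Leading principal minors: Δ_1 = 4, Δ_2 = 4.
All leading principal minors are positive, so by Sylvester's criterion Q is positive definite.
⟨·,·⟩ is an inner product exactly when A is positive definite.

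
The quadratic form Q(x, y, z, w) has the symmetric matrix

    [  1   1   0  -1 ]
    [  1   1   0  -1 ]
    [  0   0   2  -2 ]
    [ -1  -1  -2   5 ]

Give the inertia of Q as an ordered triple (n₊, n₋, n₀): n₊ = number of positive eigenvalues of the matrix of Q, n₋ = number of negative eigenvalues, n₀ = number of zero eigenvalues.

(3, 0, 1)

Congruent diagonalization of A (simultaneous row and column reduction) yields pivots 1, 0, 2, 2.
So there are 3 positive, 1 zero pivots.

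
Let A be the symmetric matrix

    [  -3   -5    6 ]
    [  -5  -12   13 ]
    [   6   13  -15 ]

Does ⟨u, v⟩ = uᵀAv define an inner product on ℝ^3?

no

An LDLᵀ factorisation of A has diagonal entries -3, -11/3, -6/11.
Counting signs: 3 negative.
Hence Q is negative definite.
⟨·,·⟩ is an inner product exactly when A is positive definite.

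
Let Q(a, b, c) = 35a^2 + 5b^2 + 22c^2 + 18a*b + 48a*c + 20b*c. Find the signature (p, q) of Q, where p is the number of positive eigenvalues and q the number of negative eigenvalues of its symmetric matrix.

(3, 0)

The symmetric matrix is A = [[35, 9, 24], [9, 5, 10], [24, 10, 22]].
Row-reducing A symmetrically gives the diagonal entries 35, 94/35, 4/47.
Counting signs: 3 positive.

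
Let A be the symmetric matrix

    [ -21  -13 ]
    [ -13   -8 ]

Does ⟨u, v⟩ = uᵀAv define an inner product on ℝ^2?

no

For the 2×2 matrix [[-21, -13], [-13, -8]]: det = -21·-8 − (-13)² = -1, trace = -29.
det < 0 so the eigenvalues have opposite signs; the form is indefinite.
⟨·,·⟩ is an inner product exactly when A is positive definite.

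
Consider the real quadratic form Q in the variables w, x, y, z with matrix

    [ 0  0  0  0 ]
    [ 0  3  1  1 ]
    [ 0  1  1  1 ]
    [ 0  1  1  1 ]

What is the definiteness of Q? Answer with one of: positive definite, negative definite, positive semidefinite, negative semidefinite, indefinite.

positive semidefinite

Applying the same elementary operations to the rows and columns of A produces a congruent diagonal matrix with entries 0, 3, 2/3, 0.
That gives 2 positive, 2 zero pivots.
Hence Q is positive semidefinite.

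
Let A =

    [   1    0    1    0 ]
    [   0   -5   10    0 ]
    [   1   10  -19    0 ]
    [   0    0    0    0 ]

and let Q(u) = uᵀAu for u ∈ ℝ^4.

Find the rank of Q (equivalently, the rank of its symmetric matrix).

Row-reducing A symmetrically gives the diagonal entries 1, -5, 0, 0.
So there are 1 positive, 1 negative, 2 zero pivots.
The rank is the number of nonzero pivots: 2.

2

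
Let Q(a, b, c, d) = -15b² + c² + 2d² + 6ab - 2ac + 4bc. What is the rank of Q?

The symmetric matrix is A = [[0, 3, -1, 0], [3, -15, 2, 0], [-1, 2, 1, 0], [0, 0, 0, 2]].
Row reduction of A gives 4 nonzero rows, so rank A = 4.

4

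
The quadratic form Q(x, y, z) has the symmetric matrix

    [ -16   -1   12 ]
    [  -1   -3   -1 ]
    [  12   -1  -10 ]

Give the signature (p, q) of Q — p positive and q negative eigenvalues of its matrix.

Symmetric row and column elimination reduces A to a congruent diagonal form with pivots -16, -47/16, 2/47.
Counting signs: 1 positive, 2 negative.

(1, 2)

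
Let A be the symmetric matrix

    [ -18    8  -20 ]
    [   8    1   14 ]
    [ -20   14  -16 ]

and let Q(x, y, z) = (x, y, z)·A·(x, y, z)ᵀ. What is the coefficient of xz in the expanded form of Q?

The coefficient of xz is A[1,3] + A[3,1] = 2·(-20) = -40.

-40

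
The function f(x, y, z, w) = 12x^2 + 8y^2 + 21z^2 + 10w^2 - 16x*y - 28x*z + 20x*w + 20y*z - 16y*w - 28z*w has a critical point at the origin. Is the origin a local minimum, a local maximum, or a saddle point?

local minimum

The Hessian at the origin is H = [[24, -16, -28, 20], [-16, 16, 20, -16], [-28, 20, 42, -28], [20, -16, -28, 20]].
Applying the same elementary operations to the rows and columns of H produces a congruent diagonal matrix with entries 24, 16/3, 9, 2/9.
So there are 4 positive pivots.
H is positive definite, so the origin is a strict local minimum.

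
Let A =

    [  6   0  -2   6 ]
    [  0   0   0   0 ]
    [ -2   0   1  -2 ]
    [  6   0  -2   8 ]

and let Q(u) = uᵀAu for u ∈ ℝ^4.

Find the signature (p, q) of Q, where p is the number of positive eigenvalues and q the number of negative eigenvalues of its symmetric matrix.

Congruent diagonalization of A (simultaneous row and column reduction) yields pivots 6, 0, 1/3, 2.
That gives 3 positive, 1 zero pivots.

(3, 0)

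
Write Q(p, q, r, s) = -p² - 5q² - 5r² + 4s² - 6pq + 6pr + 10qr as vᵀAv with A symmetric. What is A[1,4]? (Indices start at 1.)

The coefficient of p·s in Q is 0. For a symmetric A this equals A[1,4] + A[4,1] = 2·A[1,4].
So A[1,4] = 0/2 = 0.

0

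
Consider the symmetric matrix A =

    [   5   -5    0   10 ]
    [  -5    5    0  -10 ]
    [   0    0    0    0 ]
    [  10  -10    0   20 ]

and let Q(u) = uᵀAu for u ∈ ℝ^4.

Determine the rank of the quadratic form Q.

Symmetric row and column elimination reduces A to a congruent diagonal form with pivots 5, 0, 0, 0.
So there are 1 positive, 3 zero pivots.
The rank is the number of nonzero pivots: 1.

1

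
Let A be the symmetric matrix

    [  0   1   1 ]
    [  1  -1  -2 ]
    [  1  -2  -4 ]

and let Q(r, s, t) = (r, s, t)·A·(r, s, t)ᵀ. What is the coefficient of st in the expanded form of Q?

-4

The coefficient of st is A[2,3] + A[3,2] = 2·(-2) = -4.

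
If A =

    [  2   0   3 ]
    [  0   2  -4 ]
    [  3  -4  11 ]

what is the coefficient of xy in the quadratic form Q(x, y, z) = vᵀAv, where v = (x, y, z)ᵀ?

The coefficient of xy is A[1,2] + A[2,1] = 2·0 = 0.

0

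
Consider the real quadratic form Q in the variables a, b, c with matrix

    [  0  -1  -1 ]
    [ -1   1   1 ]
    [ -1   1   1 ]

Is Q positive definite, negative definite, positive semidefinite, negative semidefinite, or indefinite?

indefinite

A is congruent to a diagonal matrix with 1 positive, 1 negative and 1 zero entries, so Q is indefinite.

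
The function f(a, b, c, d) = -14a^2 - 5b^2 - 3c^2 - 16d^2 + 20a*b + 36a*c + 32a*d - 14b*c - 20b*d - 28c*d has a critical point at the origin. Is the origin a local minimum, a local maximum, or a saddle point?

saddle point

The Hessian at the origin is H = [[-28, 20, 36, 32], [20, -10, -14, -20], [36, -14, -6, -28], [32, -20, -28, -32]].
Congruent diagonalization of H (simultaneous row and column reduction) yields pivots -28, 30/7, 124/15, -24/31.
So there are 2 positive, 2 negative pivots.
H is indefinite, so the origin is a saddle point.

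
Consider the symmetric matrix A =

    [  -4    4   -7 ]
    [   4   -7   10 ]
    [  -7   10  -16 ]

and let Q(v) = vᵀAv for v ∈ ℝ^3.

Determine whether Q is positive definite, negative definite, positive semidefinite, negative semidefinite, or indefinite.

Leading principal minors: Δ_1 = -4, Δ_2 = 12, Δ_3 = -9.
The signs alternate starting with Δ_1 < 0, so by Sylvester's criterion Q is negative definite.

negative definite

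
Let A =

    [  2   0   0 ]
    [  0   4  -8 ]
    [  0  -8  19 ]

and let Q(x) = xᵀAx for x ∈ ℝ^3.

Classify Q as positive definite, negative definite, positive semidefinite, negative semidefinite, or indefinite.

positive definite

Leading principal minors: Δ_1 = 2, Δ_2 = 8, Δ_3 = 24.
All leading principal minors are positive, so by Sylvester's criterion Q is positive definite.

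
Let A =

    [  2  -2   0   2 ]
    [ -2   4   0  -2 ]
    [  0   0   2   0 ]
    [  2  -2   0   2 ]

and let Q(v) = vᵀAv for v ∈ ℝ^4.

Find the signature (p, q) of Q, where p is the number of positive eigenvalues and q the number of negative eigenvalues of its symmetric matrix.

Applying the same elementary operations to the rows and columns of A produces a congruent diagonal matrix with entries 2, 2, 2, 0.
That gives 3 positive, 1 zero pivots.

(3, 0)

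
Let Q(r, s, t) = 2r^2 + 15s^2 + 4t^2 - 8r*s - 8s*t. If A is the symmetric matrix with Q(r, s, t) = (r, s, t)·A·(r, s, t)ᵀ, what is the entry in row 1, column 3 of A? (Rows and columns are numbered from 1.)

The coefficient of r·t in Q is 0. For a symmetric A this equals A[1,3] + A[3,1] = 2·A[1,3].
So A[1,3] = 0/2 = 0.

0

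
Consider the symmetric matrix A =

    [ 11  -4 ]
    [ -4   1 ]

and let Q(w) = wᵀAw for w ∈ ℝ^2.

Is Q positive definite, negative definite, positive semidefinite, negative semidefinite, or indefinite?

indefinite

For the 2×2 matrix [[11, -4], [-4, 1]]: det = 11·1 − (-4)² = -5, trace = 12.
det < 0 so the eigenvalues have opposite signs; the form is indefinite.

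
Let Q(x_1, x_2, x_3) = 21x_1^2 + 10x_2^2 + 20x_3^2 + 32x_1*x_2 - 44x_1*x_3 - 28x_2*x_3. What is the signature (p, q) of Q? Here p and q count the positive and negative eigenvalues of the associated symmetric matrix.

(2, 1)

The symmetric matrix is A = [[21, 16, -22], [16, 10, -14], [-22, -14, 20]].
Congruent diagonalization of A (simultaneous row and column reduction) yields pivots 21, -46/21, 10/23.
Counting signs: 2 positive, 1 negative.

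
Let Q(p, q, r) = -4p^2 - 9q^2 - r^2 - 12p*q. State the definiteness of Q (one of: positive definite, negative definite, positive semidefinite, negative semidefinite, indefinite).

negative semidefinite

The symmetric matrix is A = [[-4, -6, 0], [-6, -9, 0], [0, 0, -1]].
Row-reducing A symmetrically gives the diagonal entries -4, 0, -1.
Counting signs: 2 negative, 1 zero.
Hence Q is negative semidefinite.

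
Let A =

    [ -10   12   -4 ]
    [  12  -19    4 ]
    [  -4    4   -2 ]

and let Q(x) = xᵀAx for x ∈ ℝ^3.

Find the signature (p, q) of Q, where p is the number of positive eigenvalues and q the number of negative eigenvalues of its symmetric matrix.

(0, 3)

An LDLᵀ factorisation of A has diagonal entries -10, -23/5, -6/23.
That gives 3 negative pivots.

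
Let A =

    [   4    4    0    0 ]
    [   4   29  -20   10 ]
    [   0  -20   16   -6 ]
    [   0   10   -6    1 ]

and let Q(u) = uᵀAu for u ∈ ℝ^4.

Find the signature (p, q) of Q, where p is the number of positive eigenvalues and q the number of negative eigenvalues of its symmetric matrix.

(3, 1)

By Sylvester's law of inertia any congruent diagonalization of A has 3 positive, 1 negative and 0 zero entries.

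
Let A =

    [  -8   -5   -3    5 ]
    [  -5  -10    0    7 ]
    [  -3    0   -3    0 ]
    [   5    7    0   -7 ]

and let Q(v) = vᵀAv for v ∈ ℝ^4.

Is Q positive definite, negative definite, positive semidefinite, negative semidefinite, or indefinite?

Leading principal minors: Δ_1 = -8, Δ_2 = 55, Δ_3 = -75, Δ_4 = 90.
The signs alternate starting with Δ_1 < 0, so by Sylvester's criterion Q is negative definite.

negative definite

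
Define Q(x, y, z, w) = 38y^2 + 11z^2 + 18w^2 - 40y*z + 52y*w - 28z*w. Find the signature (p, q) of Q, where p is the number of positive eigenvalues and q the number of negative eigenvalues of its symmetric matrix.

The associated matrix is A = [[0, 0, 0, 0], [0, 38, -20, 26], [0, -20, 11, -14], [0, 26, -14, 18]].
Applying the same elementary operations to the rows and columns of A produces a congruent diagonal matrix with entries 0, 38, 9/19, 0.
That gives 2 positive, 2 zero pivots.

(2, 0)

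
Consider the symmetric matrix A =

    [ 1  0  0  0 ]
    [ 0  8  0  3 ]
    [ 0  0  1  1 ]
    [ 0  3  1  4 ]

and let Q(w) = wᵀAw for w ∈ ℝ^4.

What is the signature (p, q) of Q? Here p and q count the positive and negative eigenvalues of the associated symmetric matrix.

Congruent diagonalization of A (simultaneous row and column reduction) yields pivots 1, 8, 1, 15/8.
So there are 4 positive pivots.

(4, 0)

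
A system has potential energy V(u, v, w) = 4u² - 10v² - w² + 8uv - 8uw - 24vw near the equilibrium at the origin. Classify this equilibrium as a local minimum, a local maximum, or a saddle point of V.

The Hessian at the origin is H = [[8, 8, -8], [8, -20, -24], [-8, -24, -2]].
Congruent diagonalization of H (simultaneous row and column reduction) yields pivots 8, -28, -6/7.
Counting signs: 1 positive, 2 negative.
H is indefinite, so the origin is a saddle point.

saddle point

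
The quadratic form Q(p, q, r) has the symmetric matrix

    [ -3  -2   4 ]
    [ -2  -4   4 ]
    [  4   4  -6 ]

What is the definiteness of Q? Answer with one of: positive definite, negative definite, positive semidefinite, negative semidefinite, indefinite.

negative semidefinite

Congruent diagonalization of A (simultaneous row and column reduction) yields pivots -3, -8/3, 0.
Counting signs: 2 negative, 1 zero.
Hence Q is negative semidefinite.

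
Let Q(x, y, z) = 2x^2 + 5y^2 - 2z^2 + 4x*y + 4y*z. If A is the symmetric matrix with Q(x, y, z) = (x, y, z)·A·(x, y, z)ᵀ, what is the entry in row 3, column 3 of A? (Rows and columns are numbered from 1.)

The coefficient of z^2 in Q is -2, and that is exactly A[3,3].

-2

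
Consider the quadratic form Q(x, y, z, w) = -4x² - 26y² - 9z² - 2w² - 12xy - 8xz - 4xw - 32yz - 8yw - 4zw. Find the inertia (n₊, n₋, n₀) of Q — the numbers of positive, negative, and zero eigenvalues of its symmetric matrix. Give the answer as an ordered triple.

(1, 3, 0)

The associated matrix is A = [[-4, -6, -4, -2], [-6, -26, -16, -4], [-4, -16, -9, -2], [-2, -4, -2, -2]].
Applying the same elementary operations to the rows and columns of A produces a congruent diagonal matrix with entries -4, -17, 15/17, -4/3.
So there are 1 positive, 3 negative pivots.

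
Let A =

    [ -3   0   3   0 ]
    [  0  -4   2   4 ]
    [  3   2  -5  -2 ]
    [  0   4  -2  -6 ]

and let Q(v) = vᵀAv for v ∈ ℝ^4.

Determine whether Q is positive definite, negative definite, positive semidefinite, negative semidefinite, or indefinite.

negative definite

Leading principal minors: Δ_1 = -3, Δ_2 = 12, Δ_3 = -12, Δ_4 = 24.
The signs alternate starting with Δ_1 < 0, so by Sylvester's criterion Q is negative definite.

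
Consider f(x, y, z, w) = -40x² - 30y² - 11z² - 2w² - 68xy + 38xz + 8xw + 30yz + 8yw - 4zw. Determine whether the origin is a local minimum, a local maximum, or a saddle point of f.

The Hessian at the origin is H = [[-80, -68, 38, 8], [-68, -60, 30, 8], [38, 30, -22, -4], [8, 8, -4, -4]].
An LDLᵀ factorisation of H has diagonal entries -80, -11/5, -17/11, -20/17.
So there are 4 negative pivots.
H is negative definite, so the origin is a strict local maximum.

local maximum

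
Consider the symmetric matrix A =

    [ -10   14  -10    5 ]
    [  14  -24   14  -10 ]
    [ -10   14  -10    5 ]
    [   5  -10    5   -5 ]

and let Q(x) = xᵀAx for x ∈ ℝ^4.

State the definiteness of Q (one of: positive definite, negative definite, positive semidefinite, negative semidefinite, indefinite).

Congruent diagonalization of A (simultaneous row and column reduction) yields pivots -10, -22/5, 0, -5/11.
That gives 3 negative, 1 zero pivots.
Hence Q is negative semidefinite.

negative semidefinite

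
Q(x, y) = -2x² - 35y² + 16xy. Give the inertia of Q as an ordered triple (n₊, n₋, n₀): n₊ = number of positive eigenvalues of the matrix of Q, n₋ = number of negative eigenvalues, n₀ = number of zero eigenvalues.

The associated matrix is A = [[-2, 8], [8, -35]].
An LDLᵀ factorisation of A has diagonal entries -2, -3.
That gives 2 negative pivots.

(0, 2, 0)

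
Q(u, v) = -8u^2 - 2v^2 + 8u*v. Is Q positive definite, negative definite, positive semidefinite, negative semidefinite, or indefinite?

The symmetric matrix of Q is [[-8, 4], [4, -2]].
For the 2×2 matrix [[-8, 4], [4, -2]]: det = -8·-2 − (4)² = 0, trace = -10.
det = 0 so one eigenvalue is zero; the form is semidefinite with the sign of the trace.

negative semidefinite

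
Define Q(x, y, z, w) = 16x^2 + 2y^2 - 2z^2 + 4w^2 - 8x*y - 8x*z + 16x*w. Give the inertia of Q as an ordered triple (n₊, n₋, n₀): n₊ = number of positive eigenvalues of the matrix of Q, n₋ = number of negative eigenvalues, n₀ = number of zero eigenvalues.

(2, 1, 1)

Write A = [[16, -4, -4, 8], [-4, 2, 0, 0], [-4, 0, -2, 0], [8, 0, 0, 4]].
Symmetric row and column elimination reduces A to a congruent diagonal form with pivots 16, 1, -4, 0.
So there are 2 positive, 1 negative, 1 zero pivots.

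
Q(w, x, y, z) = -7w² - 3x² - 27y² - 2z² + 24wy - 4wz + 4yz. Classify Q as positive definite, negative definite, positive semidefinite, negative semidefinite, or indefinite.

negative definite

The symmetric matrix of Q is A = [[-7, 0, 12, -2], [0, -3, 0, 0], [12, 0, -27, 2], [-2, 0, 2, -2]].
Leading principal minors: Δ_1 = -7, Δ_2 = 21, Δ_3 = -135, Δ_4 = 150.
The signs alternate starting with Δ_1 < 0, so by Sylvester's criterion Q is negative definite.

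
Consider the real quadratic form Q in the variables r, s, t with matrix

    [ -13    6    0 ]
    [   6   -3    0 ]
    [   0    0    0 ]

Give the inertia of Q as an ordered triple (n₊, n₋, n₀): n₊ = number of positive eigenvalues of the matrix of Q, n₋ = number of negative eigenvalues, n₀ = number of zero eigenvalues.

Row-reducing A symmetrically gives the diagonal entries -13, -3/13, 0.
So there are 2 negative, 1 zero pivots.

(0, 2, 1)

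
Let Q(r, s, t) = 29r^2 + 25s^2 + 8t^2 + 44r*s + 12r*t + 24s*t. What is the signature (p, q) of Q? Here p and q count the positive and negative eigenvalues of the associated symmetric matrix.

Write A = [[29, 22, 6], [22, 25, 12], [6, 12, 8]].
Applying the same elementary operations to the rows and columns of A produces a congruent diagonal matrix with entries 29, 241/29, 20/241.
Counting signs: 3 positive.

(3, 0)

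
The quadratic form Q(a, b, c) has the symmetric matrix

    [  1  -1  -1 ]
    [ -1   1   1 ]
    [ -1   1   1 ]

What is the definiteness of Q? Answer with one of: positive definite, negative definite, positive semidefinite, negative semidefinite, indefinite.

positive semidefinite

Symmetric row and column elimination reduces A to a congruent diagonal form with pivots 1, 0, 0.
Counting signs: 1 positive, 2 zero.
Hence Q is positive semidefinite.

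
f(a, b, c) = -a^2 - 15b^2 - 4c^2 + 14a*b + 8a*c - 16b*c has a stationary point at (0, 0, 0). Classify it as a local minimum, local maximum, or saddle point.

saddle point

The Hessian at the origin is H = [[-2, 14, 8], [14, -30, -16], [8, -16, -8]].
Symmetric row and column elimination reduces H to a congruent diagonal form with pivots -2, 68, 8/17.
That gives 2 positive, 1 negative pivots.
H is indefinite, so the origin is a saddle point.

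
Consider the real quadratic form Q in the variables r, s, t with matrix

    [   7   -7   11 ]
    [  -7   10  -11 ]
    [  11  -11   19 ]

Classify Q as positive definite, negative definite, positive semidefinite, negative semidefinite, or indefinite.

positive definite

Applying the same elementary operations to the rows and columns of A produces a congruent diagonal matrix with entries 7, 3, 12/7.
So there are 3 positive pivots.
Hence Q is positive definite.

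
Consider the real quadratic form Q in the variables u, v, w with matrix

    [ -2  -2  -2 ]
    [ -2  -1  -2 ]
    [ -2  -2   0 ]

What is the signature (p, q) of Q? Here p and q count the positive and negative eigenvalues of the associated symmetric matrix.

(2, 1)

Row-reducing A symmetrically gives the diagonal entries -2, 1, 2.
That gives 2 positive, 1 negative pivots.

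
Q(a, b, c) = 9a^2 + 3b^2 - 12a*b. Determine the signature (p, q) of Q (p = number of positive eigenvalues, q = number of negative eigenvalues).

(1, 1)

Write A = [[9, -6, 0], [-6, 3, 0], [0, 0, 0]].
Row-reducing A symmetrically gives the diagonal entries 9, -1, 0.
So there are 1 positive, 1 negative, 1 zero pivots.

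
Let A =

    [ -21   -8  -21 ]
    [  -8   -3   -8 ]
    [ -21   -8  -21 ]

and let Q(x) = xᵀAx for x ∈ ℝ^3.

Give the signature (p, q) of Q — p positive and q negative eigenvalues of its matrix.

Applying the same elementary operations to the rows and columns of A produces a congruent diagonal matrix with entries -21, 1/21, 0.
So there are 1 positive, 1 negative, 1 zero pivots.

(1, 1)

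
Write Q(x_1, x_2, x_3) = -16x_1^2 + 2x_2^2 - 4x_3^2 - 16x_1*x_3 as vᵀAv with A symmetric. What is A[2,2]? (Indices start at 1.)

The coefficient of x_2^2 in Q is 2, and that is exactly A[2,2].

2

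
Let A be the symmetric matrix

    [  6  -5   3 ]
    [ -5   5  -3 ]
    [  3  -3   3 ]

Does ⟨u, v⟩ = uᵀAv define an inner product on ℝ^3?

yes

Leading principal minors: Δ_1 = 6, Δ_2 = 5, Δ_3 = 6.
All leading principal minors are positive, so by Sylvester's criterion Q is positive definite.
⟨·,·⟩ is an inner product exactly when A is positive definite.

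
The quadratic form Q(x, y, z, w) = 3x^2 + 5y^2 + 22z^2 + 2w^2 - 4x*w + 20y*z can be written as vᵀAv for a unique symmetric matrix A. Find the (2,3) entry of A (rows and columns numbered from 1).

The coefficient of y·z in Q is 20. For a symmetric A this equals A[2,3] + A[3,2] = 2·A[2,3].
So A[2,3] = 20/2 = 10.

10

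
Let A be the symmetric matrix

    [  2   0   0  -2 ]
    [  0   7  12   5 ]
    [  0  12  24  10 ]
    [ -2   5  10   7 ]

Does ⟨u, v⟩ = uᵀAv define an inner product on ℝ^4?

Congruent diagonalization of A (simultaneous row and column reduction) yields pivots 2, 7, 24/7, 5/6.
Counting signs: 4 positive.
Hence Q is positive definite.
⟨·,·⟩ is an inner product exactly when A is positive definite.

yes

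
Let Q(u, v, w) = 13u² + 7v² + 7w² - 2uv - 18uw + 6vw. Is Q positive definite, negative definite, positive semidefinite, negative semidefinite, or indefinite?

positive semidefinite

The symmetric matrix is A = [[13, -1, -9], [-1, 7, 3], [-9, 3, 7]].
Symmetric row and column elimination reduces A to a congruent diagonal form with pivots 13, 90/13, 0.
That gives 2 positive, 1 zero pivots.
Hence Q is positive semidefinite.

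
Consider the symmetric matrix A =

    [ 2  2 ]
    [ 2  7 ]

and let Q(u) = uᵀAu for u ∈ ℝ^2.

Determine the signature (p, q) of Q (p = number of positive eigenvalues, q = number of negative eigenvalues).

Applying the same elementary operations to the rows and columns of A produces a congruent diagonal matrix with entries 2, 5.
So there are 2 positive pivots.

(2, 0)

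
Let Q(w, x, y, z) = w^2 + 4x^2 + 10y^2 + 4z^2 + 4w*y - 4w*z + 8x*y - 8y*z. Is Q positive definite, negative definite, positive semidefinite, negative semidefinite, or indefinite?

The symmetric matrix is A = [[1, 0, 2, -2], [0, 4, 4, 0], [2, 4, 10, -4], [-2, 0, -4, 4]].
Symmetric row and column elimination reduces A to a congruent diagonal form with pivots 1, 4, 2, 0.
Counting signs: 3 positive, 1 zero.
Hence Q is positive semidefinite.

positive semidefinite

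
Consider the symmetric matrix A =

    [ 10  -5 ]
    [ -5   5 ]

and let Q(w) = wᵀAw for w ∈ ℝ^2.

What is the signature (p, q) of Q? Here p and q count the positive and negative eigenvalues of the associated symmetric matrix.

Applying the same elementary operations to the rows and columns of A produces a congruent diagonal matrix with entries 10, 5/2.
Counting signs: 2 positive.

(2, 0)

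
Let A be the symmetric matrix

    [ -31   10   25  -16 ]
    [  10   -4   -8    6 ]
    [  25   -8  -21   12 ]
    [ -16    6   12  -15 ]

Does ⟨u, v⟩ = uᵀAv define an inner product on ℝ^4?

Congruent diagonalization of A (simultaneous row and column reduction) yields pivots -31, -24/31, -5/6, -5.
That gives 4 negative pivots.
Hence Q is negative definite.
⟨·,·⟩ is an inner product exactly when A is positive definite.

no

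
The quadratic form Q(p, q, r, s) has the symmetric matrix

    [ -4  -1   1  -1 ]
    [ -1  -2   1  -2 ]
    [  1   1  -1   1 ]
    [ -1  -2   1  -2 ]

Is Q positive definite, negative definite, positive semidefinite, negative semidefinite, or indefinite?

Applying the same elementary operations to the rows and columns of A produces a congruent diagonal matrix with entries -4, -7/4, -3/7, 0.
Counting signs: 3 negative, 1 zero.
Hence Q is negative semidefinite.

negative semidefinite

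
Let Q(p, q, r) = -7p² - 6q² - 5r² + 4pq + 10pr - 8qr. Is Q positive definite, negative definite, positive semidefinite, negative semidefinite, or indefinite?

negative definite

The symmetric matrix is A = [[-7, 2, 5], [2, -6, -4], [5, -4, -5]].
Applying the same elementary operations to the rows and columns of A produces a congruent diagonal matrix with entries -7, -38/7, -4/19.
Counting signs: 3 negative.
Hence Q is negative definite.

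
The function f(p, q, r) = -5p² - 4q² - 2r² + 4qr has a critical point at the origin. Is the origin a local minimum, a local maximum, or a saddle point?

The Hessian at the origin is H = [[-10, 0, 0], [0, -8, 4], [0, 4, -4]].
Symmetric row and column elimination reduces H to a congruent diagonal form with pivots -10, -8, -2.
That gives 3 negative pivots.
H is negative definite, so the origin is a strict local maximum.

local maximum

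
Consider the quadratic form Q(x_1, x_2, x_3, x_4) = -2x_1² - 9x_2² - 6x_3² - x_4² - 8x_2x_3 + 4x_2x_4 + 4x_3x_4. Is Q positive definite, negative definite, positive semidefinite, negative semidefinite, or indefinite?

Write A = [[-2, 0, 0, 0], [0, -9, -4, 2], [0, -4, -6, 2], [0, 2, 2, -1]].
Applying the same elementary operations to the rows and columns of A produces a congruent diagonal matrix with entries -2, -9, -38/9, -5/19.
Counting signs: 4 negative.
Hence Q is negative definite.

negative definite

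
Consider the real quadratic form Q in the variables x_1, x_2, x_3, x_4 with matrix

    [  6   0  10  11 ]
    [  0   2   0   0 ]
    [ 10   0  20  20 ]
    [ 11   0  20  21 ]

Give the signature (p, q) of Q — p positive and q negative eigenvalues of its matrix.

Congruent diagonalization of A (simultaneous row and column reduction) yields pivots 6, 2, 10/3, 0.
Counting signs: 3 positive, 1 zero.

(3, 0)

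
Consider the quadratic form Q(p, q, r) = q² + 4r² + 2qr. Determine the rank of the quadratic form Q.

The associated matrix is A = [[0, 0, 0], [0, 1, 1], [0, 1, 4]].
Congruent diagonalization of A (simultaneous row and column reduction) yields pivots 0, 1, 3.
That gives 2 positive, 1 zero pivots.
The rank is the number of nonzero pivots: 2.

2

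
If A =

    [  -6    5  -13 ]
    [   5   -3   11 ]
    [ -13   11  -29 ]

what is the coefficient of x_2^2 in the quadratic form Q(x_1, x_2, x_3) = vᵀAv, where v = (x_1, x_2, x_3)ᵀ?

-3

The coefficient of x_2^2 is the diagonal entry A[2,2] = -3.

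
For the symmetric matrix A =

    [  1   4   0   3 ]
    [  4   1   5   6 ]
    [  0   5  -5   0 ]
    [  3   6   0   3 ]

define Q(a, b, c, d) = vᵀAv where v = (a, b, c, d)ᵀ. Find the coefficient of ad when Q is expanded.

The coefficient of ad is A[1,4] + A[4,1] = 2·3 = 6.

6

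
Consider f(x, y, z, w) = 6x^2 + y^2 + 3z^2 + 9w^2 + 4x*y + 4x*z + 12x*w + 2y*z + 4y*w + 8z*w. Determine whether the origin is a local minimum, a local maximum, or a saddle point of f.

The Hessian at the origin is H = [[12, 4, 4, 12], [4, 2, 2, 4], [4, 2, 6, 8], [12, 4, 8, 18]].
Applying the same elementary operations to the rows and columns of H produces a congruent diagonal matrix with entries 12, 2/3, 4, 2.
So there are 4 positive pivots.
H is positive definite, so the origin is a strict local minimum.

local minimum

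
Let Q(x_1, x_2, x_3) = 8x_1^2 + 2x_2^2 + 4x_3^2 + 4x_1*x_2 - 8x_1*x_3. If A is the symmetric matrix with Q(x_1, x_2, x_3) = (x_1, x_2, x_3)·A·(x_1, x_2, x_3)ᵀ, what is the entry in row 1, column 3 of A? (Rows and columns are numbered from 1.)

The coefficient of x_1·x_3 in Q is -8. For a symmetric A this equals A[1,3] + A[3,1] = 2·A[1,3].
So A[1,3] = -8/2 = -4.

-4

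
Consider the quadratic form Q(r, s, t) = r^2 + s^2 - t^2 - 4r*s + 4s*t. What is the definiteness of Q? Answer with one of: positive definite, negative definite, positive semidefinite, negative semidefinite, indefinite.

Write A = [[1, -2, 0], [-2, 1, 2], [0, 2, -1]].
Congruent diagonalization of A (simultaneous row and column reduction) yields pivots 1, -3, 1/3.
So there are 2 positive, 1 negative pivots.
Hence Q is indefinite.

indefinite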